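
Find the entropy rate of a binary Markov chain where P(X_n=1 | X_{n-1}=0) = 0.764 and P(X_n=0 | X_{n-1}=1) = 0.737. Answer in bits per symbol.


Stationary distribution: pi_0 = p10/(p01+p10) = 0.491, pi_1 = 0.509. Entropy rate H' = pi_0*H(p01) + pi_1*H(p10) = 0.491*0.7883 + 0.509*0.8312 = 0.8102

0.8102 bits/symbol


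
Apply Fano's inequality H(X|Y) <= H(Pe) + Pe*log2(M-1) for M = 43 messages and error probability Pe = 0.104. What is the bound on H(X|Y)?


H(Pe) = -Pe*log2(Pe) - (1-Pe)*log2(1-Pe) = -0.104*log2(0.104) - 0.896*log2(0.896) = 0.339596 + 0.141953 = 0.4815. Pe*log2(M-1) = 0.104*log2(42) = 0.560801. Bound = H(Pe) + Pe*log2(M-1) = 0.339596 + 0.141953 + 0.560801 = 1.0423

1.0423 bits


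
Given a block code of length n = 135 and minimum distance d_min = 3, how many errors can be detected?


Detection capability = d_min - 1 = 3 - 1 = 2

2 errors


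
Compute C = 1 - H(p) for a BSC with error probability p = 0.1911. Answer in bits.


H(p) = -p*log2(p) - (1-p)*log2(1-p) = -0.1911*log2(0.1911) - 0.8089*log2(0.8089) = 0.456270 + 0.247496 = 0.7038. C = 1 - H(p) = 1 - 0.7038 = 0.2962

0.2962 bits


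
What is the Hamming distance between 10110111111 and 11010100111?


Count differing positions: . ^ ^ . . . ^ ^ . . . = 4 differences

4


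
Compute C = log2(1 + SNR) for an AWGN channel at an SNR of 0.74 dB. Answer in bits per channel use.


SNR_linear = 10^(0.74/10) = 1.1858; C = log2(1 + SNR_linear) = log2(1 + 1.1858) = 1.1281

1.1281 bits/channel use


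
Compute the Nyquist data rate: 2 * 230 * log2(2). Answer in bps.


Rate = 2 * B * log2(M) = 2 * 230 * 1.0 = 460.0

460.0 bps


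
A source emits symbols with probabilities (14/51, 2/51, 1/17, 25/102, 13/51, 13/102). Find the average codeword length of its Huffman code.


Huffman construction (repeatedly merge the two least-probable nodes; each merge adds 1 bit to every symbol beneath it): 2/51 + 1/17 = 5/51; 5/51 + 13/102 = 23/102; 23/102 + 25/102 = 8/17; 13/51 + 14/51 = 9/17; 8/17 + 9/17 = 1. Resulting codeword lengths (in the order the probabilities were given): (2, 4, 4, 2, 2, 3). L_avg = sum(p_i * l_i) = 14/51*2 + 2/51*4 + 1/17*4 + 25/102*2 + 13/51*2 + 13/102*3 = 79/34 = 2.3235

2.3235 bits


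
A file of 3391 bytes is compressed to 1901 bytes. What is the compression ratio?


Ratio = original / compressed = 3391 / 1901 = 1.7838

1.7838


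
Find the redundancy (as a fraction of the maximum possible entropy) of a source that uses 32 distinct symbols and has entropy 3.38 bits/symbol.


H_max = log2(K) = log2(32) = 5.0 bits/symbol. Redundancy = 1 - H/H_max = 1 - 3.38/5.0 = 1 - 0.676 = 0.324

0.324


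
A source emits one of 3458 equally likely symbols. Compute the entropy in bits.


H = log2(n) = log2(3458) = 11.7557

11.7557 bits


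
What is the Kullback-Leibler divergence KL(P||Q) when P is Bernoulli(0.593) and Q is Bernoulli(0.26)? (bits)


KL = p*log2(p/q) + (1-p)*log2((1-p)/(1-q)) = 0.593*log2(0.593/0.26) + 0.407*log2(0.407/0.74) = 0.3543

0.3543 bits


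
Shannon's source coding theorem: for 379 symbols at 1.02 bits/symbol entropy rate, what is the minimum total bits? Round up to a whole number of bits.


Minimum bits >= n * H = 379 * 1.02 = 386.58, rounded up to a whole number of bits = 387

387 bits


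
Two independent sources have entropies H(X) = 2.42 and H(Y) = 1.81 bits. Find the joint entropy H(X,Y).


For independent variables, H(X,Y) = H(X) + H(Y) = 2.42 + 1.81 = 4.23

4.23 bits


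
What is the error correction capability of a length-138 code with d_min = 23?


Correction capability = floor((d-1)/2) = floor((23-1)/2) = 11

11 errors


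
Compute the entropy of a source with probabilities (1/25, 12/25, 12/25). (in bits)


H = -sum(p_i * log2(p_i)). Terms: -(1/25)*log2(1/25) = 0.185754; -(12/25)*log2(12/25) = 0.508269; -(12/25)*log2(12/25) = 0.508269. H = 0.185754 + 0.508269 + 0.508269 = 1.2023

1.2023 bits


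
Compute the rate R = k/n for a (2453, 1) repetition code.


Rate = k/n = 1/2453

1/2453


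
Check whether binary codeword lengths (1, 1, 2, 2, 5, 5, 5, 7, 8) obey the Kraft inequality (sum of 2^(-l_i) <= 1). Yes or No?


Kraft sum = sum(2^(-l_i)) = 1.6055, need <= 1. Result: violated (a binary prefix-free code with these lengths cannot exist)

No


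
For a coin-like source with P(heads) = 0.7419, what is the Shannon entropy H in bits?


H = -p*log2(p) - (1-p)*log2(1-p). -0.7419*log2(0.7419) = 0.319539; -0.2581*log2(0.2581) = 0.504327. H = 0.319539 + 0.504327 = 0.8239

0.8239 bits


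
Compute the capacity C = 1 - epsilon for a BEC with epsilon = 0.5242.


C = 1 - epsilon = 1 - 0.5242 = 0.4758

0.4758 bits


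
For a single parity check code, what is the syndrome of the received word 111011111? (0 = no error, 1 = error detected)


Syndrome = XOR of all bits = 1 XOR 1 XOR 1 XOR 0 XOR 1 XOR 1 XOR 1 XOR 1 XOR 1 = 0

0


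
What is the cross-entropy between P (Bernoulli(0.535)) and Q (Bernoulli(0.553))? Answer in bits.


H(P,Q) = -p*log2(q) - (1-p)*log2(1-q). -0.535*log2(0.553) = 0.457237; -0.465*log2(0.447) = 0.540169. H(P,Q) = 0.457237 + 0.540169 = 0.9974

0.9974 bits


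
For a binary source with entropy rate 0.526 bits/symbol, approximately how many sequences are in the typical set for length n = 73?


log2|A_typical| = nH = 73 * 0.526 = 38.398, so |A_typical| ~ 2^38.398 = 3.622e+11

3.622e+11


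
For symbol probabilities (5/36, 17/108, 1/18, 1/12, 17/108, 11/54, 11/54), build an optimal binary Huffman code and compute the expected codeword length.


Huffman construction (repeatedly merge the two least-probable nodes; each merge adds 1 bit to every symbol beneath it): 1/18 + 1/12 = 5/36; 5/36 + 5/36 = 5/18; 17/108 + 17/108 = 17/54; 11/54 + 11/54 = 11/27; 5/18 + 17/54 = 16/27; 11/27 + 16/27 = 1. Resulting codeword lengths (in the order the probabilities were given): (3, 3, 4, 4, 3, 2, 2). L_avg = sum(p_i * l_i) = 5/36*3 + 17/108*3 + 1/18*4 + 1/12*4 + 17/108*3 + 11/54*2 + 11/54*2 = 295/108 = 2.7315

2.7315 bits


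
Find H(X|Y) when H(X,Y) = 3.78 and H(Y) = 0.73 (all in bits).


H(X|Y) = H(X,Y) - H(Y) = 3.78 - 0.73 = 3.05

3.05 bits


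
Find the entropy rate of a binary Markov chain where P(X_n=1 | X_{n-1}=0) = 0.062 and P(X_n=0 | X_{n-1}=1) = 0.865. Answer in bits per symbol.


Stationary distribution: pi_0 = p10/(p01+p10) = 0.9331, pi_1 = 0.0669. Entropy rate H' = pi_0*H(p01) + pi_1*H(p10) = 0.9331*0.3353 + 0.0669*0.571 = 0.3511

0.3511 bits/symbol


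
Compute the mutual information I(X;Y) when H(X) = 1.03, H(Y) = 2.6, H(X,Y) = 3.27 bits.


I(X;Y) = H(X) + H(Y) - H(X,Y) = 1.03 + 2.6 - 3.27 = 0.36

0.36 bits


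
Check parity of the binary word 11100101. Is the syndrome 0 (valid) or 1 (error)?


Syndrome = XOR of all bits = 1 XOR 1 XOR 1 XOR 0 XOR 0 XOR 1 XOR 0 XOR 1 = 1

1


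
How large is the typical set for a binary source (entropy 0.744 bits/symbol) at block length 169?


log2|A_typical| = nH = 169 * 0.744 = 125.736, so |A_typical| ~ 2^125.736 = 7.084e+37

7.084e+37


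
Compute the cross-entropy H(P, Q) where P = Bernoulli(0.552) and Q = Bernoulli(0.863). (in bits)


H(P,Q) = -p*log2(q) - (1-p)*log2(1-q). -0.552*log2(0.863) = 0.117337; -0.448*log2(0.137) = 1.284753. H(P,Q) = 0.117337 + 1.284753 = 1.4021

1.4021 bits


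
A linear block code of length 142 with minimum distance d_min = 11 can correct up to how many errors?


Correction capability = floor((d-1)/2) = floor((11-1)/2) = 5

5 errors


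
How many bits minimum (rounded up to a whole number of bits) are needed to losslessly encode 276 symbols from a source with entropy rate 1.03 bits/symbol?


Minimum bits >= n * H = 276 * 1.03 = 284.28, rounded up to a whole number of bits = 285

285 bits


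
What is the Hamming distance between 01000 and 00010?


Count differing positions: . ^ . ^ . = 2 differences

2


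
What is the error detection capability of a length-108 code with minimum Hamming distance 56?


Detection capability = d_min - 1 = 56 - 1 = 55

55 errors


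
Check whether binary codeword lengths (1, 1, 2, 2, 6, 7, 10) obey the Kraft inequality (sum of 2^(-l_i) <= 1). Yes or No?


Kraft sum = sum(2^(-l_i)) = 1.5244, need <= 1. Result: violated (a binary prefix-free code with these lengths cannot exist)

No


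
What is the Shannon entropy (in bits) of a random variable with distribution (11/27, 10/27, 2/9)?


H = -sum(p_i * log2(p_i)). Terms: -(11/27)*log2(11/27) = 0.527778; -(10/27)*log2(10/27) = 0.530726; -(2/9)*log2(2/9) = 0.482206. H = 0.527778 + 0.530726 + 0.482206 = 1.5407

1.5407 bits


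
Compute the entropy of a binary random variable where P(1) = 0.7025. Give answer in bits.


H = -p*log2(p) - (1-p)*log2(1-p). -0.7025*log2(0.7025) = 0.357874; -0.2975*log2(0.2975) = 0.520339. H = 0.357874 + 0.520339 = 0.8782

0.8782 bits


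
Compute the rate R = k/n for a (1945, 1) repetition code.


Rate = k/n = 1/1945

1/1945


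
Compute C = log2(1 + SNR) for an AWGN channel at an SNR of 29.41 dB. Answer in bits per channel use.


SNR_linear = 10^(29.41/10) = 872.9714; C = log2(1 + SNR_linear) = log2(1 + 872.9714) = 9.7714

9.7714 bits/channel use


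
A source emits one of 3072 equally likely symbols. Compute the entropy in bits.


H = log2(n) = log2(3072) = 11.585

11.585 bits


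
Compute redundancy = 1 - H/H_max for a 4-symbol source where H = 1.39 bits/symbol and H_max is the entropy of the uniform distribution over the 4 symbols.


H_max = log2(K) = log2(4) = 2.0 bits/symbol. Redundancy = 1 - H/H_max = 1 - 1.39/2.0 = 1 - 0.695 = 0.305

0.305


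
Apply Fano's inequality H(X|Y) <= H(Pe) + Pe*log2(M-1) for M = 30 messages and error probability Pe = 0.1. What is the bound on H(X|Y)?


H(Pe) = -Pe*log2(Pe) - (1-Pe)*log2(1-Pe) = -0.1*log2(0.1) - 0.9*log2(0.9) = 0.332193 + 0.136803 = 0.469. Pe*log2(M-1) = 0.1*log2(29) = 0.485798. Bound = H(Pe) + Pe*log2(M-1) = 0.332193 + 0.136803 + 0.485798 = 0.9548

0.9548 bits


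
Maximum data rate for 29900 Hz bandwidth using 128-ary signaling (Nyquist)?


Rate = 2 * B * log2(M) = 2 * 29900 * 7.0 = 418600.0

418600.0 bps


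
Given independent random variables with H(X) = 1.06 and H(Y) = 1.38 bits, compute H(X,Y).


For independent variables, H(X,Y) = H(X) + H(Y) = 1.06 + 1.38 = 2.44

2.44 bits


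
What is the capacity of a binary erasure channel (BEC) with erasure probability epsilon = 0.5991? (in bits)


C = 1 - epsilon = 1 - 0.5991 = 0.4009

0.4009 bits


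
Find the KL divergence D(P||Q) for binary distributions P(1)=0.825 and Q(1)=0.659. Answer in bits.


KL = p*log2(p/q) + (1-p)*log2((1-p)/(1-q)) = 0.825*log2(0.825/0.659) + 0.175*log2(0.175/0.341) = 0.099

0.099 bits


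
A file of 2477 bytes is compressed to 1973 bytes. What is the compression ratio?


Ratio = original / compressed = 2477 / 1973 = 1.2554

1.2554


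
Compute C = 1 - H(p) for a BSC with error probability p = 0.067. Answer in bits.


H(p) = -p*log2(p) - (1-p)*log2(1-p) = -0.067*log2(0.067) - 0.933*log2(0.933) = 0.261280 + 0.093348 = 0.3546. C = 1 - H(p) = 1 - 0.3546 = 0.6454

0.6454 bits


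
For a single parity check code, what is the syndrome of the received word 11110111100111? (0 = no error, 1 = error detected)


Syndrome = XOR of all bits = 1 XOR 1 XOR 1 XOR 1 XOR 0 XOR 1 XOR 1 XOR 1 XOR 1 XOR 0 XOR 0 XOR 1 XOR 1 XOR 1 = 1

1


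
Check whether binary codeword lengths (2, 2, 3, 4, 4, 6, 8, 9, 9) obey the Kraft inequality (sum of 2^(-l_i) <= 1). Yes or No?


Kraft sum = sum(2^(-l_i)) = 0.7734, need <= 1. Result: satisfied (a binary prefix-free code with these lengths exists)

Yes


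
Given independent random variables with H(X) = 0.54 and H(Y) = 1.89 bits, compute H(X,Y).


For independent variables, H(X,Y) = H(X) + H(Y) = 0.54 + 1.89 = 2.43

2.43 bits


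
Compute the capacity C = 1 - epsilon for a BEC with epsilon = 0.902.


C = 1 - epsilon = 1 - 0.902 = 0.098

0.098 bits


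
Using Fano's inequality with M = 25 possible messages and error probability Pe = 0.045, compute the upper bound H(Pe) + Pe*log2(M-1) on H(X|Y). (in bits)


H(Pe) = -Pe*log2(Pe) - (1-Pe)*log2(1-Pe) = -0.045*log2(0.045) - 0.955*log2(0.955) = 0.201327 + 0.063438 = 0.2648. Pe*log2(M-1) = 0.045*log2(24) = 0.206323. Bound = H(Pe) + Pe*log2(M-1) = 0.201327 + 0.063438 + 0.206323 = 0.4711

0.4711 bits


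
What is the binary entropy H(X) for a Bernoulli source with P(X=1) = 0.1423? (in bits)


H = -p*log2(p) - (1-p)*log2(1-p). -0.1423*log2(0.1423) = 0.400289; -0.8577*log2(0.8577) = 0.189942. H = 0.400289 + 0.189942 = 0.5902

0.5902 bits


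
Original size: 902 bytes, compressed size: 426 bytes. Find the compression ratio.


Ratio = original / compressed = 902 / 426 = 2.1174

2.1174


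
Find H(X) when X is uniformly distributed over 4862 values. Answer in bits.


H = log2(n) = log2(4862) = 12.2473

12.2473 bits


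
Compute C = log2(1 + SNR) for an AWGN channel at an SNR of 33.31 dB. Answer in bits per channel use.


SNR_linear = 10^(33.31/10) = 2142.8906; C = log2(1 + SNR_linear) = log2(1 + 2142.8906) = 11.066

11.066 bits/channel use


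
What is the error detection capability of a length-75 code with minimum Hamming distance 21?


Detection capability = d_min - 1 = 21 - 1 = 20

20 errors


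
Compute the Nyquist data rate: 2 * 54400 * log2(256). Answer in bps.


Rate = 2 * B * log2(M) = 2 * 54400 * 8.0 = 870400.0

870400.0 bps


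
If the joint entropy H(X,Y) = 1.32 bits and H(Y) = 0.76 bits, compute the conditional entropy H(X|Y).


H(X|Y) = H(X,Y) - H(Y) = 1.32 - 0.76 = 0.56

0.56 bits


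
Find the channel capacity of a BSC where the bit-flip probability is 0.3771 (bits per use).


H(p) = -p*log2(p) - (1-p)*log2(1-p) = -0.3771*log2(0.3771) - 0.6229*log2(0.6229) = 0.530573 + 0.425396 = 0.956. C = 1 - H(p) = 1 - 0.956 = 0.044

0.044 bits


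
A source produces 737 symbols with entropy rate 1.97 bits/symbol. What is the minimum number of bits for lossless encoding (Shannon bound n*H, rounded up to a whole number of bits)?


Minimum bits >= n * H = 737 * 1.97 = 1451.89, rounded up to a whole number of bits = 1452

1452 bits


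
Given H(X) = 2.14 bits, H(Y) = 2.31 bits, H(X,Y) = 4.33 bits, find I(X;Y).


I(X;Y) = H(X) + H(Y) - H(X,Y) = 2.14 + 2.31 - 4.33 = 0.12

0.12 bits


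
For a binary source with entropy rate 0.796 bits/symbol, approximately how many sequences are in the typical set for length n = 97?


log2|A_typical| = nH = 97 * 0.796 = 77.212, so |A_typical| ~ 2^77.212 = 1.750e+23

1.750e+23


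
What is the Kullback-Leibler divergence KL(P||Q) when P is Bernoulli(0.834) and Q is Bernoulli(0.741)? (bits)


KL = p*log2(p/q) + (1-p)*log2((1-p)/(1-q)) = 0.834*log2(0.834/0.741) + 0.166*log2(0.166/0.259) = 0.0357

0.0357 bits


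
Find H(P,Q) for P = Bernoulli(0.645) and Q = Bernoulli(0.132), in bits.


H(P,Q) = -p*log2(q) - (1-p)*log2(1-q). -0.645*log2(0.132) = 1.884297; -0.355*log2(0.868) = 0.072503. H(P,Q) = 1.884297 + 0.072503 = 1.9568

1.9568 bits


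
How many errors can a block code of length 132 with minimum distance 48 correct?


Correction capability = floor((d-1)/2) = floor((48-1)/2) = 23

23 errors


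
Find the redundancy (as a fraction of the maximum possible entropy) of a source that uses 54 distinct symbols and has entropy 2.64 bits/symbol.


H_max = log2(K) = log2(54) = 5.7549 bits/symbol. Redundancy = 1 - H/H_max = 1 - 2.64/5.7549 = 1 - 0.4587 = 0.5413

0.5413


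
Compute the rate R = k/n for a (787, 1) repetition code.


Rate = k/n = 1/787

1/787


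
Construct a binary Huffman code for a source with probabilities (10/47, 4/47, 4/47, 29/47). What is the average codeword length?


Huffman construction (repeatedly merge the two least-probable nodes; each merge adds 1 bit to every symbol beneath it): 4/47 + 4/47 = 8/47; 8/47 + 10/47 = 18/47; 18/47 + 29/47 = 1. Resulting codeword lengths (in the order the probabilities were given): (2, 3, 3, 1). L_avg = sum(p_i * l_i) = 10/47*2 + 4/47*3 + 4/47*3 + 29/47*1 = 73/47 = 1.5532

1.5532 bits


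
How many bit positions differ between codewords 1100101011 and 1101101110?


Count differing positions: . . . ^ . . . ^ . ^ = 3 differences

3


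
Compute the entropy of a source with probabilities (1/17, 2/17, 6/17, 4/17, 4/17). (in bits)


H = -sum(p_i * log2(p_i)). Terms: -(1/17)*log2(1/17) = 0.240439; -(2/17)*log2(2/17) = 0.363231; -(6/17)*log2(6/17) = 0.530294; -(4/17)*log2(4/17) = 0.491168; -(4/17)*log2(4/17) = 0.491168. H = 0.240439 + 0.363231 + 0.530294 + 0.491168 + 0.491168 = 2.1163

2.1163 bits


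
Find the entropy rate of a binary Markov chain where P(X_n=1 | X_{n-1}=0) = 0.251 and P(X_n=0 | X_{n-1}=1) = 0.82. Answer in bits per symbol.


Stationary distribution: pi_0 = p10/(p01+p10) = 0.7656, pi_1 = 0.2344. Entropy rate H' = pi_0*H(p01) + pi_1*H(p10) = 0.7656*0.8129 + 0.2344*0.6801 = 0.7817

0.7817 bits/symbol


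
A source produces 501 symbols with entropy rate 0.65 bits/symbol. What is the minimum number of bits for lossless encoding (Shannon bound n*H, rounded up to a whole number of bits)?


Minimum bits >= n * H = 501 * 0.65 = 325.65, rounded up to a whole number of bits = 326

326 bits


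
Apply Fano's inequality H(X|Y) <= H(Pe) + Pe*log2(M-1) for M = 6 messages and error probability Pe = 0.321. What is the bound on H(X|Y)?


H(Pe) = -Pe*log2(Pe) - (1-Pe)*log2(1-Pe) = -0.321*log2(0.321) - 0.679*log2(0.679) = 0.526233 + 0.379233 = 0.9055. Pe*log2(M-1) = 0.321*log2(5) = 0.745339. Bound = H(Pe) + Pe*log2(M-1) = 0.526233 + 0.379233 + 0.745339 = 1.6508

1.6508 bits


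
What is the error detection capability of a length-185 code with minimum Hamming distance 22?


Detection capability = d_min - 1 = 22 - 1 = 21

21 errors


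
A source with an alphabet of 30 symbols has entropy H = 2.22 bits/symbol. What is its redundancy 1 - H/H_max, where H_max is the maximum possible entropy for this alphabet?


H_max = log2(K) = log2(30) = 4.9069 bits/symbol. Redundancy = 1 - H/H_max = 1 - 2.22/4.9069 = 1 - 0.4524 = 0.5476

0.5476


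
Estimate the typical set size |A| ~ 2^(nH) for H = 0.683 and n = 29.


log2|A_typical| = nH = 29 * 0.683 = 19.807, so |A_typical| ~ 2^19.807 = 9.173e+05

9.173e+05


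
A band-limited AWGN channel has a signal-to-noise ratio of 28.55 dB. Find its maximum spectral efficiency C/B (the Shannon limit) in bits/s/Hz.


SNR_linear = 10^(28.55/10) = 716.1434; C/B = log2(1 + SNR_linear) = log2(1 + 716.1434) = 9.4861

9.4861 bits/s/Hz


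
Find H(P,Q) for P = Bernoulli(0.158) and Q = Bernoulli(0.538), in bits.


H(P,Q) = -p*log2(q) - (1-p)*log2(1-q). -0.158*log2(0.538) = 0.141303; -0.842*log2(0.462) = 0.938018. H(P,Q) = 0.141303 + 0.938018 = 1.0793

1.0793 bits


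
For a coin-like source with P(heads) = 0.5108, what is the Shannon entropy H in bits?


H = -p*log2(p) - (1-p)*log2(1-p). -0.5108*log2(0.5108) = 0.495052; -0.4892*log2(0.4892) = 0.504612. H = 0.495052 + 0.504612 = 0.9997

0.9997 bits


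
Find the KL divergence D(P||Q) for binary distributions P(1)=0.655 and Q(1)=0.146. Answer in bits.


KL = p*log2(p/q) + (1-p)*log2((1-p)/(1-q)) = 0.655*log2(0.655/0.146) + 0.345*log2(0.345/0.854) = 0.9673

0.9673 bits


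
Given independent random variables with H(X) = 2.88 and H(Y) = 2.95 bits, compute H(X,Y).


For independent variables, H(X,Y) = H(X) + H(Y) = 2.88 + 2.95 = 5.83

5.83 bits


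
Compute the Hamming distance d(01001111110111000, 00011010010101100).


Count differing positions: . ^ . ^ . ^ . ^ ^ . . . ^ . ^ . . = 7 differences

7


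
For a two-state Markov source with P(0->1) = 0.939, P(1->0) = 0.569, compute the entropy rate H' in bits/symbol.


Stationary distribution: pi_0 = p10/(p01+p10) = 0.3773, pi_1 = 0.6227. Entropy rate H' = pi_0*H(p01) + pi_1*H(p10) = 0.3773*0.3314 + 0.6227*0.9862 = 0.7391

0.7391 bits/symbol


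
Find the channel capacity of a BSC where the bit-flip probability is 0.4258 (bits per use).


H(p) = -p*log2(p) - (1-p)*log2(1-p) = -0.4258*log2(0.4258) - 0.5742*log2(0.5742) = 0.524480 + 0.459575 = 0.9841. C = 1 - H(p) = 1 - 0.9841 = 0.0159

0.0159 bits


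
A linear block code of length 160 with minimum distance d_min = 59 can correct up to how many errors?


Correction capability = floor((d-1)/2) = floor((59-1)/2) = 29

29 errors


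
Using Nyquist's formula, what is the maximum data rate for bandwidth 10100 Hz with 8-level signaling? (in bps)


Rate = 2 * B * log2(M) = 2 * 10100 * 3.0 = 60600.0

60600.0 bps


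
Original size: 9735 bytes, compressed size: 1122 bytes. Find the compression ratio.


Ratio = original / compressed = 9735 / 1122 = 8.6765

8.6765


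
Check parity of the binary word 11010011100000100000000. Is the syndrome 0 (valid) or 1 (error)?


Syndrome = XOR of all bits = 1 XOR 1 XOR 0 XOR 1 XOR 0 XOR 0 XOR 1 XOR 1 XOR 1 XOR 0 XOR 0 XOR 0 XOR 0 XOR 0 XOR 1 XOR 0 XOR 0 XOR 0 XOR 0 XOR 0 XOR 0 XOR 0 XOR 0 = 1

1


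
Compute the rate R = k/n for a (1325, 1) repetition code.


Rate = k/n = 1/1325

1/1325


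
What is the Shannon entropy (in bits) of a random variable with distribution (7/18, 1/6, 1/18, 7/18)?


H = -sum(p_i * log2(p_i)). Terms: -(7/18)*log2(7/18) = 0.529888; -(1/6)*log2(1/6) = 0.430827; -(1/18)*log2(1/18) = 0.231663; -(7/18)*log2(7/18) = 0.529888. H = 0.529888 + 0.430827 + 0.231663 + 0.529888 = 1.7223

1.7223 bits


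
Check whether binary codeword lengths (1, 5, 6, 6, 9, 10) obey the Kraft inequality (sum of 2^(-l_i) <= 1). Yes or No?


Kraft sum = sum(2^(-l_i)) = 0.5654, need <= 1. Result: satisfied (a binary prefix-free code with these lengths exists)

Yes


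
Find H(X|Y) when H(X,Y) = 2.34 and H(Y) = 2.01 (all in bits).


H(X|Y) = H(X,Y) - H(Y) = 2.34 - 2.01 = 0.33

0.33 bits


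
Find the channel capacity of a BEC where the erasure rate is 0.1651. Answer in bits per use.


C = 1 - epsilon = 1 - 0.1651 = 0.8349

0.8349 bits


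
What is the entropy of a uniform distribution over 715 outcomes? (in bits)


H = log2(n) = log2(715) = 9.4818

9.4818 bits


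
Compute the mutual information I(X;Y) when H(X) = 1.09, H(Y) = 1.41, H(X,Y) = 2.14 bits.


I(X;Y) = H(X) + H(Y) - H(X,Y) = 1.09 + 1.41 - 2.14 = 0.36

0.36 bits


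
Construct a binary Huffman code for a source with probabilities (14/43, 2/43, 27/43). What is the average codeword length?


Huffman construction (repeatedly merge the two least-probable nodes; each merge adds 1 bit to every symbol beneath it): 2/43 + 14/43 = 16/43; 16/43 + 27/43 = 1. Resulting codeword lengths (in the order the probabilities were given): (2, 2, 1). L_avg = sum(p_i * l_i) = 14/43*2 + 2/43*2 + 27/43*1 = 59/43 = 1.3721

1.3721 bits


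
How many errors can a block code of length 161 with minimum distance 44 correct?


Correction capability = floor((d-1)/2) = floor((44-1)/2) = 21

21 errors


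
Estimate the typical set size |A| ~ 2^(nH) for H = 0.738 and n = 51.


log2|A_typical| = nH = 51 * 0.738 = 37.638, so |A_typical| ~ 2^37.638 = 2.139e+11

2.139e+11


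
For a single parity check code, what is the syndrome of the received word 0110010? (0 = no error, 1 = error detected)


Syndrome = XOR of all bits = 0 XOR 1 XOR 1 XOR 0 XOR 0 XOR 1 XOR 0 = 1

1


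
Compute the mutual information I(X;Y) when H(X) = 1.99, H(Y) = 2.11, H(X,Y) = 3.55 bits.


I(X;Y) = H(X) + H(Y) - H(X,Y) = 1.99 + 2.11 - 3.55 = 0.55

0.55 bits


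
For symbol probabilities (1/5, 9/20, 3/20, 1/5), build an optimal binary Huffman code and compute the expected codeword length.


Huffman construction (repeatedly merge the two least-probable nodes; each merge adds 1 bit to every symbol beneath it): 3/20 + 1/5 = 7/20; 1/5 + 7/20 = 11/20; 9/20 + 11/20 = 1. Resulting codeword lengths (in the order the probabilities were given): (3, 1, 3, 2). L_avg = sum(p_i * l_i) = 1/5*3 + 9/20*1 + 3/20*3 + 1/5*2 = 19/10 = 1.9

1.9 bits


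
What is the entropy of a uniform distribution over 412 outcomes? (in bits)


H = log2(n) = log2(412) = 8.6865

8.6865 bits


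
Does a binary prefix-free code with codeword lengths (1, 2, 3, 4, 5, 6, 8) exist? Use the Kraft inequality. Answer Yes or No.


Kraft sum = sum(2^(-l_i)) = 0.9883, need <= 1. Result: satisfied (a binary prefix-free code with these lengths exists)

Yes


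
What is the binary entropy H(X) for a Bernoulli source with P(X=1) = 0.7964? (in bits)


H = -p*log2(p) - (1-p)*log2(1-p). -0.7964*log2(0.7964) = 0.261566; -0.2036*log2(0.2036) = 0.467504. H = 0.261566 + 0.467504 = 0.7291

0.7291 bits


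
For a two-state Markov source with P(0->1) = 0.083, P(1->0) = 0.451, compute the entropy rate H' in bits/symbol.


Stationary distribution: pi_0 = p10/(p01+p10) = 0.8446, pi_1 = 0.1554. Entropy rate H' = pi_0*H(p01) + pi_1*H(p10) = 0.8446*0.4127 + 0.1554*0.9931 = 0.5029

0.5029 bits/symbol


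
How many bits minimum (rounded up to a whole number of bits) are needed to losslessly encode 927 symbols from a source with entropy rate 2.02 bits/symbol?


Minimum bits >= n * H = 927 * 2.02 = 1872.54, rounded up to a whole number of bits = 1873

1873 bits


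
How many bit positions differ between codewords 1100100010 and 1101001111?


Count differing positions: . . . ^ ^ . ^ ^ . ^ = 5 differences

5


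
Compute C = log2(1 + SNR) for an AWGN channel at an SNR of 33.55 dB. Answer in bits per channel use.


SNR_linear = 10^(33.55/10) = 2264.6443; C = log2(1 + SNR_linear) = log2(1 + 2264.6443) = 11.1457

11.1457 bits/channel use


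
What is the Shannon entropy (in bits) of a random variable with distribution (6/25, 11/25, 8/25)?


H = -sum(p_i * log2(p_i)). Terms: -(6/25)*log2(6/25) = 0.494134; -(11/25)*log2(11/25) = 0.521147; -(8/25)*log2(8/25) = 0.526034. H = 0.494134 + 0.521147 + 0.526034 = 1.5413

1.5413 bits


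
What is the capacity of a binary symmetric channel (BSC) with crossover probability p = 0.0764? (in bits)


H(p) = -p*log2(p) - (1-p)*log2(1-p) = -0.0764*log2(0.0764) - 0.9236*log2(0.9236) = 0.283466 + 0.105900 = 0.3894. C = 1 - H(p) = 1 - 0.3894 = 0.6106

0.6106 bits


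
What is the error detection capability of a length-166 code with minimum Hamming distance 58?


Detection capability = d_min - 1 = 58 - 1 = 57

57 errors


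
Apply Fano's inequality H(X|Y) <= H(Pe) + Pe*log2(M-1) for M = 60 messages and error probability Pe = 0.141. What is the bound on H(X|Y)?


H(Pe) = -Pe*log2(Pe) - (1-Pe)*log2(1-Pe) = -0.141*log2(0.141) - 0.859*log2(0.859) = 0.398499 + 0.188353 = 0.5869. Pe*log2(M-1) = 0.141*log2(59) = 0.829453. Bound = H(Pe) + Pe*log2(M-1) = 0.398499 + 0.188353 + 0.829453 = 1.4163

1.4163 bits


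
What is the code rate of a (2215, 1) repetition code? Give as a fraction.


Rate = k/n = 1/2215

1/2215


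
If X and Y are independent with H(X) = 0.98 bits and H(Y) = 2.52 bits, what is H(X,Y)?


For independent variables, H(X,Y) = H(X) + H(Y) = 0.98 + 2.52 = 3.5

3.5 bits


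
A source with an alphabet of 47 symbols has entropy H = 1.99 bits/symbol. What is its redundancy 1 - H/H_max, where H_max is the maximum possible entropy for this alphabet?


H_max = log2(K) = log2(47) = 5.5546 bits/symbol. Redundancy = 1 - H/H_max = 1 - 1.99/5.5546 = 1 - 0.3583 = 0.6417

0.6417


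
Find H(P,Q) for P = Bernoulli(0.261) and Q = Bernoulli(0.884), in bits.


H(P,Q) = -p*log2(q) - (1-p)*log2(1-q). -0.261*log2(0.884) = 0.046427; -0.739*log2(0.116) = 2.296667. H(P,Q) = 0.046427 + 2.296667 = 2.3431

2.3431 bits


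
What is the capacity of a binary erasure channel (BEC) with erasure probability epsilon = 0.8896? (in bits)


C = 1 - epsilon = 1 - 0.8896 = 0.1104

0.1104 bits


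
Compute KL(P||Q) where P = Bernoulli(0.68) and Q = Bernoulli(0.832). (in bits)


KL = p*log2(p/q) + (1-p)*log2((1-p)/(1-q)) = 0.68*log2(0.68/0.832) + 0.32*log2(0.32/0.168) = 0.0996

0.0996 bits


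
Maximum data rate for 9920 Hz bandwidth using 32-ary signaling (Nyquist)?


Rate = 2 * B * log2(M) = 2 * 9920 * 5.0 = 99200.0

99200.0 bps


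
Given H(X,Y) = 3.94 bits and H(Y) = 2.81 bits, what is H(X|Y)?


H(X|Y) = H(X,Y) - H(Y) = 3.94 - 2.81 = 1.13

1.13 bits


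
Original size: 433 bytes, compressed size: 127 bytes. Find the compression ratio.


Ratio = original / compressed = 433 / 127 = 3.4094

3.4094


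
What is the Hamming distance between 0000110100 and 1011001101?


Count differing positions: ^ . ^ ^ ^ ^ ^ . . ^ = 7 differences

7


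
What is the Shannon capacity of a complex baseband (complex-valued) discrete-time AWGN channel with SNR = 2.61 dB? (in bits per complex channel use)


SNR_linear = 10^(2.61/10) = 1.8239; C = log2(1 + SNR_linear) = log2(1 + 1.8239) = 1.4977

1.4977 bits/channel use


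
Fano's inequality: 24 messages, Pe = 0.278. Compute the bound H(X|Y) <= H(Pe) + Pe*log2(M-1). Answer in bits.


H(Pe) = -Pe*log2(Pe) - (1-Pe)*log2(1-Pe) = -0.278*log2(0.278) - 0.722*log2(0.722) = 0.513422 + 0.339289 = 0.8527. Pe*log2(M-1) = 0.278*log2(23) = 1.257550. Bound = H(Pe) + Pe*log2(M-1) = 0.513422 + 0.339289 + 1.257550 = 2.1103

2.1103 bits


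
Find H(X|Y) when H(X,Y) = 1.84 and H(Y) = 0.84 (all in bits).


H(X|Y) = H(X,Y) - H(Y) = 1.84 - 0.84 = 1.0

1.0 bits


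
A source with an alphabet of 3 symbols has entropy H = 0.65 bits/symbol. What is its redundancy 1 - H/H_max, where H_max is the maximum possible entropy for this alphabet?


H_max = log2(K) = log2(3) = 1.585 bits/symbol. Redundancy = 1 - H/H_max = 1 - 0.65/1.585 = 1 - 0.4101 = 0.5899

0.5899


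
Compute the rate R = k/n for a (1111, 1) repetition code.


Rate = k/n = 1/1111

1/1111


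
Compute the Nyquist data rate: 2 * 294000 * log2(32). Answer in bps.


Rate = 2 * B * log2(M) = 2 * 294000 * 5.0 = 2940000.0

2940000.0 bps


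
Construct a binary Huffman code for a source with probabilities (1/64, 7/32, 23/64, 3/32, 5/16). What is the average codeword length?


Huffman construction (repeatedly merge the two least-probable nodes; each merge adds 1 bit to every symbol beneath it): 1/64 + 3/32 = 7/64; 7/64 + 7/32 = 21/64; 5/16 + 21/64 = 41/64; 23/64 + 41/64 = 1. Resulting codeword lengths (in the order the probabilities were given): (4, 3, 1, 4, 2). L_avg = sum(p_i * l_i) = 1/64*4 + 7/32*3 + 23/64*1 + 3/32*4 + 5/16*2 = 133/64 = 2.0781

2.0781 bits


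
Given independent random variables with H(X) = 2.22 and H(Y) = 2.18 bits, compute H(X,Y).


For independent variables, H(X,Y) = H(X) + H(Y) = 2.22 + 2.18 = 4.4

4.4 bits


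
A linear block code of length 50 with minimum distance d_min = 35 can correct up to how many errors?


Correction capability = floor((d-1)/2) = floor((35-1)/2) = 17

17 errors


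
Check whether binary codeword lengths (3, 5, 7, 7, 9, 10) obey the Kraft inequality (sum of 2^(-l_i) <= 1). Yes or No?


Kraft sum = sum(2^(-l_i)) = 0.1748, need <= 1. Result: satisfied (a binary prefix-free code with these lengths exists)

Yes


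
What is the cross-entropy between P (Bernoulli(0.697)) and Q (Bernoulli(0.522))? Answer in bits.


H(P,Q) = -p*log2(q) - (1-p)*log2(1-q). -0.697*log2(0.522) = 0.653701; -0.303*log2(0.478) = 0.322670. H(P,Q) = 0.653701 + 0.322670 = 0.9764

0.9764 bits


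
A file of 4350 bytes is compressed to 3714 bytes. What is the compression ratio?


Ratio = original / compressed = 4350 / 3714 = 1.1712

1.1712


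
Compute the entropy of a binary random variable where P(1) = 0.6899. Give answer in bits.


H = -p*log2(p) - (1-p)*log2(1-p). -0.6899*log2(0.6899) = 0.369470; -0.3101*log2(0.3101) = 0.523819. H = 0.369470 + 0.523819 = 0.8933

0.8933 bits


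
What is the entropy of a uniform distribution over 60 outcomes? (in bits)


H = log2(n) = log2(60) = 5.9069

5.9069 bits


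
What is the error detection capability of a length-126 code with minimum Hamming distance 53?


Detection capability = d_min - 1 = 53 - 1 = 52

52 errors


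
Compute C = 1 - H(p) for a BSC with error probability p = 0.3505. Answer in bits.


H(p) = -p*log2(p) - (1-p)*log2(1-p) = -0.3505*log2(0.3505) - 0.6495*log2(0.6495) = 0.530136 + 0.404378 = 0.9345. C = 1 - H(p) = 1 - 0.9345 = 0.0655

0.0655 bits


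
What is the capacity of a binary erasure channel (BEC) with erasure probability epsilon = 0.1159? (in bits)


C = 1 - epsilon = 1 - 0.1159 = 0.8841

0.8841 bits


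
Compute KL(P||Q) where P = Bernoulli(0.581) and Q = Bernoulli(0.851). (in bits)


KL = p*log2(p/q) + (1-p)*log2((1-p)/(1-q)) = 0.581*log2(0.581/0.851) + 0.419*log2(0.419/0.149) = 0.3051

0.3051 bits


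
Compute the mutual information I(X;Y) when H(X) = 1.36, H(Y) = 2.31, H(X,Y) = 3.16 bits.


I(X;Y) = H(X) + H(Y) - H(X,Y) = 1.36 + 2.31 - 3.16 = 0.51

0.51 bits


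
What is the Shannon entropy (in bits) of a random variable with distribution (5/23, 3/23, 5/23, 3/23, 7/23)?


H = -sum(p_i * log2(p_i)). Terms: -(5/23)*log2(5/23) = 0.478616; -(3/23)*log2(3/23) = 0.383296; -(5/23)*log2(5/23) = 0.478616; -(3/23)*log2(3/23) = 0.383296; -(7/23)*log2(7/23) = 0.522324. H = 0.478616 + 0.383296 + 0.478616 + 0.383296 + 0.522324 = 2.2461

2.2461 bits


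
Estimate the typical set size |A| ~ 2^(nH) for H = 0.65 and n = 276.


log2|A_typical| = nH = 276 * 0.65 = 179.4, so |A_typical| ~ 2^179.4 = 1.011e+54

1.011e+54


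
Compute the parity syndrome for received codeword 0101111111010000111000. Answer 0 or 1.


Syndrome = XOR of all bits = 0 XOR 1 XOR 0 XOR 1 XOR 1 XOR 1 XOR 1 XOR 1 XOR 1 XOR 1 XOR 0 XOR 1 XOR 0 XOR 0 XOR 0 XOR 0 XOR 1 XOR 1 XOR 1 XOR 0 XOR 0 XOR 0 = 0

0


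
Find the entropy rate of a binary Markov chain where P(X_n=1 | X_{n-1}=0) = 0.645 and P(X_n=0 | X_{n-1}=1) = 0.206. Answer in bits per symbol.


Stationary distribution: pi_0 = p10/(p01+p10) = 0.2421, pi_1 = 0.7579. Entropy rate H' = pi_0*H(p01) + pi_1*H(p10) = 0.2421*0.9385 + 0.7579*0.7338 = 0.7833

0.7833 bits/symbol


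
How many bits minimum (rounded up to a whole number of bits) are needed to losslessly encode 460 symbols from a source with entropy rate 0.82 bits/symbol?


Minimum bits >= n * H = 460 * 0.82 = 377.2, rounded up to a whole number of bits = 378

378 bits


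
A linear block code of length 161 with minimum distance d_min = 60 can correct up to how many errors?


Correction capability = floor((d-1)/2) = floor((60-1)/2) = 29

29 errors


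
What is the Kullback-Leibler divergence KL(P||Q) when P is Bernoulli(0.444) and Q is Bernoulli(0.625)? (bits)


KL = p*log2(p/q) + (1-p)*log2((1-p)/(1-q)) = 0.444*log2(0.444/0.625) + 0.556*log2(0.556/0.375) = 0.0969

0.0969 bits


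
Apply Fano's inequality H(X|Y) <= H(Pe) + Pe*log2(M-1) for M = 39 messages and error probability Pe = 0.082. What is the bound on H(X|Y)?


H(Pe) = -Pe*log2(Pe) - (1-Pe)*log2(1-Pe) = -0.082*log2(0.082) - 0.918*log2(0.918) = 0.295875 + 0.113312 = 0.4092. Pe*log2(M-1) = 0.082*log2(38) = 0.430330. Bound = H(Pe) + Pe*log2(M-1) = 0.295875 + 0.113312 + 0.430330 = 0.8395

0.8395 bits


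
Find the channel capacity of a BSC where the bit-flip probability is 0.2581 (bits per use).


H(p) = -p*log2(p) - (1-p)*log2(1-p) = -0.2581*log2(0.2581) - 0.7419*log2(0.7419) = 0.504327 + 0.319539 = 0.8239. C = 1 - H(p) = 1 - 0.8239 = 0.1761

0.1761 bits


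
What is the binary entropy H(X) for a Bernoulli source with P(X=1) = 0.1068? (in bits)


H = -p*log2(p) - (1-p)*log2(1-p). -0.1068*log2(0.1068) = 0.344645; -0.8932*log2(0.8932) = 0.145542. H = 0.344645 + 0.145542 = 0.4902

0.4902 bits


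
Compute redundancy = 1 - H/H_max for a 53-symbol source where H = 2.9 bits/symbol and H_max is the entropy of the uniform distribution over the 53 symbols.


H_max = log2(K) = log2(53) = 5.7279 bits/symbol. Redundancy = 1 - H/H_max = 1 - 2.9/5.7279 = 1 - 0.5063 = 0.4937

0.4937


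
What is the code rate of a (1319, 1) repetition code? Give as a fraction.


Rate = k/n = 1/1319

1/1319


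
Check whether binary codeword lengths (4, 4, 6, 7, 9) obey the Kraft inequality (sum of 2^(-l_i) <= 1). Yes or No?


Kraft sum = sum(2^(-l_i)) = 0.1504, need <= 1. Result: satisfied (a binary prefix-free code with these lengths exists)

Yes


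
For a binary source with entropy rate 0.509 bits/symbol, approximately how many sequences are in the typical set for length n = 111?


log2|A_typical| = nH = 111 * 0.509 = 56.499, so |A_typical| ~ 2^56.499 = 1.018e+17

1.018e+17


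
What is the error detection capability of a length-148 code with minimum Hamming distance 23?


Detection capability = d_min - 1 = 23 - 1 = 22

22 errors


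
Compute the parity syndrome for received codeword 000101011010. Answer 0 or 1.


Syndrome = XOR of all bits = 0 XOR 0 XOR 0 XOR 1 XOR 0 XOR 1 XOR 0 XOR 1 XOR 1 XOR 0 XOR 1 XOR 0 = 1

1


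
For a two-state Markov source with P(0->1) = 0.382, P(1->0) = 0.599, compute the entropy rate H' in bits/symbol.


Stationary distribution: pi_0 = p10/(p01+p10) = 0.6106, pi_1 = 0.3894. Entropy rate H' = pi_0*H(p01) + pi_1*H(p10) = 0.6106*0.9594 + 0.3894*0.9715 = 0.9642

0.9642 bits/symbol


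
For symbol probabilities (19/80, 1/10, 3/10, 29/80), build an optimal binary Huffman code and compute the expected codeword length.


Huffman construction (repeatedly merge the two least-probable nodes; each merge adds 1 bit to every symbol beneath it): 1/10 + 19/80 = 27/80; 3/10 + 27/80 = 51/80; 29/80 + 51/80 = 1. Resulting codeword lengths (in the order the probabilities were given): (3, 3, 2, 1). L_avg = sum(p_i * l_i) = 19/80*3 + 1/10*3 + 3/10*2 + 29/80*1 = 79/40 = 1.975

1.975 bits


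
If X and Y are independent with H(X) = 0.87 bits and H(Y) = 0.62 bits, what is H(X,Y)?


For independent variables, H(X,Y) = H(X) + H(Y) = 0.87 + 0.62 = 1.49

1.49 bits


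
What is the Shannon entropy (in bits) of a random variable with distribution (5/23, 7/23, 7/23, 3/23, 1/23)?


H = -sum(p_i * log2(p_i)). Terms: -(5/23)*log2(5/23) = 0.478616; -(7/23)*log2(7/23) = 0.522324; -(7/23)*log2(7/23) = 0.522324; -(3/23)*log2(3/23) = 0.383296; -(1/23)*log2(1/23) = 0.196677. H = 0.478616 + 0.522324 + 0.522324 + 0.383296 + 0.196677 = 2.1032

2.1032 bits


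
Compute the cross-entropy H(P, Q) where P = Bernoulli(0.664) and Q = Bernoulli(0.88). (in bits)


H(P,Q) = -p*log2(q) - (1-p)*log2(1-q). -0.664*log2(0.88) = 0.122458; -0.336*log2(0.12) = 1.027788. H(P,Q) = 0.122458 + 1.027788 = 1.1502

1.1502 bits


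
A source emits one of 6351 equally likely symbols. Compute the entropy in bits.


H = log2(n) = log2(6351) = 12.6328

12.6328 bits


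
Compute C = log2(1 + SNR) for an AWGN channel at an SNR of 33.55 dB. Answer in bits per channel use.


SNR_linear = 10^(33.55/10) = 2264.6443; C = log2(1 + SNR_linear) = log2(1 + 2264.6443) = 11.1457

11.1457 bits/channel use


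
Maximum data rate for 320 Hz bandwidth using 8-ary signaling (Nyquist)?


Rate = 2 * B * log2(M) = 2 * 320 * 3.0 = 1920.0

1920.0 bps


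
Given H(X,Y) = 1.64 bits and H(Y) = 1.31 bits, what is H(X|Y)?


H(X|Y) = H(X,Y) - H(Y) = 1.64 - 1.31 = 0.33

0.33 bits


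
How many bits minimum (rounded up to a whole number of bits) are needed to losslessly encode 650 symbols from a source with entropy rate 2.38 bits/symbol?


Minimum bits >= n * H = 650 * 2.38 = 1547.0, rounded up to a whole number of bits = 1547

1547 bits


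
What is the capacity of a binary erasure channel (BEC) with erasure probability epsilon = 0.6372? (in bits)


C = 1 - epsilon = 1 - 0.6372 = 0.3628

0.3628 bits


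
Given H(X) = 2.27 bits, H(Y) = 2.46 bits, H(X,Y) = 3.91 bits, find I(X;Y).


I(X;Y) = H(X) + H(Y) - H(X,Y) = 2.27 + 2.46 - 3.91 = 0.82

0.82 bits


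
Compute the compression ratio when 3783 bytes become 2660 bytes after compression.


Ratio = original / compressed = 3783 / 2660 = 1.4222

1.4222
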